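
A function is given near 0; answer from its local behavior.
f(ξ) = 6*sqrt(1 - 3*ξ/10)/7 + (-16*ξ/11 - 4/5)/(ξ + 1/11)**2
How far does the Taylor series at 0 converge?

Denominator factor (ξ + 1/11)^2: pole of order 2 at -1/11, modulus 1/11.
Branch term (6/7)*sqrt(1 - ξ/(10/3)): its argument vanishes at ξ = 10/3, a square-root branch point, modulus 10/3.
The radius of convergence is the smallest modulus among the singular points: 1/11.

The radius of convergence is 1/11.


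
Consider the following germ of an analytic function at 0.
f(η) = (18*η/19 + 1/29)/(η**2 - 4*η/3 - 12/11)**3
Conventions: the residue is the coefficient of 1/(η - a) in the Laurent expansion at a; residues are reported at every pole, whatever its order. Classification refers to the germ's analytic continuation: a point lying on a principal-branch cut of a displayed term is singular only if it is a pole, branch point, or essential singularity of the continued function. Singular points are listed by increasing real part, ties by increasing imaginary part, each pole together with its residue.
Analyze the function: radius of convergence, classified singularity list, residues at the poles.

Radius of convergence at 0: -2/3 + (2/33)*sqrt(418).
At 2/3 - (2/33)*sqrt(418): a pole of order 3; residue -(32372703/15480049664)*sqrt(418).
At 2/3 + (2/33)*sqrt(418): a pole of order 3; residue (32372703/15480049664)*sqrt(418).

Denominator factor (η**2 - 4*η/3 - 12/11)^3: discriminant 608/99, real irrational roots 2/3 + (2/33)*sqrt(418) and 2/3 - (2/33)*sqrt(418); poles of order 3, moduli 2/3 + (2/33)*sqrt(418) and -2/3 + (2/33)*sqrt(418).
The radius of convergence is the smallest modulus among the singular points: -2/3 + (2/33)*sqrt(418).
The factor η**2 - 4*η/3 - 12/11 splits as (η - a)(η - a') with a = 2/3 - (2/33)*sqrt(418), a' = 2/3 + (2/33)*sqrt(418). At the order-3 pole a set g(η) = (η - a)^3*f(η) = [18*η/19 + 1/29] / (η - a')^3.
Order-3 pole: residue = g''(a)/2; g''(2/3 - (2/33)*sqrt(418)) = -(32372703/7740024832)*sqrt(418), so the residue is -(32372703/15480049664)*sqrt(418).
The factor η**2 - 4*η/3 - 12/11 splits as (η - a)(η - a') with a = 2/3 + (2/33)*sqrt(418), a' = 2/3 - (2/33)*sqrt(418). At the order-3 pole a set g(η) = (η - a)^3*f(η) = [18*η/19 + 1/29] / (η - a')^3.
Order-3 pole: residue = g''(a)/2; g''(2/3 + (2/33)*sqrt(418)) = (32372703/7740024832)*sqrt(418), so the residue is (32372703/15480049664)*sqrt(418).
List the singular points by increasing real part (a conjugate pair: the negative imaginary part first).


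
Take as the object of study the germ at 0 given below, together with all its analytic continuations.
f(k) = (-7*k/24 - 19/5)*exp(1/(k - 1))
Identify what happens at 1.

The exponent 1/(k - (1)) has a pole at 1, so exp(1/(k - (1))) takes every nonzero value near it: an essential singularity (not a pole of any order).

The point is an essential singularity.


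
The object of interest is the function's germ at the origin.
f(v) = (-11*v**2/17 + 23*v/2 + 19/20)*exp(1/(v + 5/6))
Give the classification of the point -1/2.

There is no denominator, hence no pole anywhere.
The essential point of exp(1/(v - (-5/6))) is -5/6, not -1/2.
So the germ continues analytically to -1/2.

The point is a regular point.


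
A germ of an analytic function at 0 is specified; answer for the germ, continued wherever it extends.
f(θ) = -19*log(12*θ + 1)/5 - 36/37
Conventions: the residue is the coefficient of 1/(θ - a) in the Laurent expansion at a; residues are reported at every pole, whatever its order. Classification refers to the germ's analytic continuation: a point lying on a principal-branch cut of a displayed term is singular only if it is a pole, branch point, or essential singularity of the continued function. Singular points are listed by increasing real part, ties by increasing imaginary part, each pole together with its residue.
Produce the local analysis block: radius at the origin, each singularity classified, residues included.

Branch term (-19/5)*log(1 - θ/(-1/12)): its argument vanishes at θ = -1/12, a logarithmic branch point, modulus 1/12.
The radius of convergence is the smallest modulus among the singular points: 1/12.

Radius of convergence at 0: 1/12.
At -1/12: a logarithmic branch point.


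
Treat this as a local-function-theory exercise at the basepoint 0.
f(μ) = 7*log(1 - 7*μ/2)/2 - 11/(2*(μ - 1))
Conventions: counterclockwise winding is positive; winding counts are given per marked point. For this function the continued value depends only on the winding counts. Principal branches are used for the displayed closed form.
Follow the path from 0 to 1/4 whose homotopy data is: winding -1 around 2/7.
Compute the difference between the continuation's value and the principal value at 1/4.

The rational part is single-valued and drops out of the difference; each branch term changes only by its own monodromy.
(7/2)*log(1 - μ/(2/7)): each positive loop around 2/7 adds 2*pi*i to the log, so winding -1 contributes (7/2)*(-1)*2*pi*i = -(7)*pi*i.
Summing the contributions at μ = 1/4 gives -(7)*pi*i.

Continued minus principal equals -(7)*pi*i.


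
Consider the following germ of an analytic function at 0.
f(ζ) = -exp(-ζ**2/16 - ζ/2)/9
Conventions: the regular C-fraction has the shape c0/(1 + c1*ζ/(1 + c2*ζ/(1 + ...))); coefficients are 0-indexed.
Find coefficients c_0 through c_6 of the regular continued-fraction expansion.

The regular C-fraction coefficients are [-1/9, 1/2, -3/8, 7/72, -29/252, -141/4060, 27517/54520].

Taylor coefficients (expand at 0): a_0 = -1/9, a_1 = 1/18, a_2 = -1/144, a_3 = -1/864, a_4 = 5/13824, a_5 = -1/138240, a_6 = -23/3317760.
c0 = a_0 = -1/9. Peel one level at a time: if S = 1 + c*ζ/S' with S'(0) = 1, then c is the ζ-coefficient of S and S' = c*ζ/(S - 1).
S_1 = c0/f = 1 + (1/2)*ζ + (3/16)*ζ^2 + ...; c1 = 1/2.
S_2 = c1*ζ/(S_1 - 1) = 1 + (-3/8)*ζ + (7/192)*ζ^2 + ...; c2 = -3/8.
S_3 = c2*ζ/(S_2 - 1) = 1 + (7/72)*ζ + (29/2592)*ζ^2 + ...; c3 = 7/72.
S_4 = c3*ζ/(S_3 - 1) = 1 + (-29/252)*ζ + (-47/11760)*ζ^2 + ...; c4 = -29/252.
S_5 = c4*ζ/(S_4 - 1) = 1 + (-141/4060)*ζ + (11793/672800)*ζ^2 + ...; c5 = -141/4060.
S_6 = c5*ζ/(S_5 - 1) = 1 + (27517/54520)*ζ + ...; c6 = 27517/54520.


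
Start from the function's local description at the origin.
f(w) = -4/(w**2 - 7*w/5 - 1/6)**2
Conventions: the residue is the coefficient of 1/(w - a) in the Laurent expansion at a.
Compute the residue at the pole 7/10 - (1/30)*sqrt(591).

The factor w**2 - 7*w/5 - 1/6 splits as (w - a)(w - a') with a = 7/10 - (1/30)*sqrt(591), a' = 7/10 + (1/30)*sqrt(591). At the order-2 pole a set g(w) = (w - a)^2*f(w) = [-4] / (w - a')^2.
Order-2 pole: residue = g'(a); g'(7/10 - (1/30)*sqrt(591)) = -(3000/38809)*sqrt(591), so the residue is -(3000/38809)*sqrt(591).

The residue is -(3000/38809)*sqrt(591).


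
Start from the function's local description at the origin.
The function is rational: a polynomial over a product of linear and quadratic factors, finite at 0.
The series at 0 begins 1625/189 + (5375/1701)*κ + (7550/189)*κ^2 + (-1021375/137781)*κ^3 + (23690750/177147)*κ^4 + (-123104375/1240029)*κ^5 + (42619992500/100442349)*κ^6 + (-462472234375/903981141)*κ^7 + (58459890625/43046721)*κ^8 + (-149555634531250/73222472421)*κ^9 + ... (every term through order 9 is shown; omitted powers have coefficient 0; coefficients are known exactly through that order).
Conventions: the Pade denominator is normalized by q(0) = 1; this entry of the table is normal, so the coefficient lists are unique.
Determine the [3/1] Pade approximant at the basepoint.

Taylor coefficients needed (read off): a_0 = 1625/189, a_1 = 5375/1701, a_2 = 7550/189, a_3 = -1021375/137781, a_4 = 23690750/177147.
Write the denominator as Q(κ) = 1 + q1*κ. Requiring Q*f - P = O(κ^5) with deg P <= 3 kills the coefficients of κ^4..κ^4 in Q*f:
  κ^4: a_4 + q1*a_3 = 0, i.e. 23690750/177147 + (-1021375/137781)*q1 = 0.
Solving this linear system: q1 = 1326682/73539.
The numerator is Q*f truncated at degree 3: P0 = a_0 = 1625/189; P1 = a_1 + q1*a_0 = 733259125/4632957; P2 = a_2 + q1*a_1 = 12127890800/125089839; P3 = a_3 + q1*a_2 = 802986721975/1125808551.

The Pade approximant has numerator coefficients [1625/189, 733259125/4632957, 12127890800/125089839, 802986721975/1125808551]; denominator coefficients [1, 1326682/73539].


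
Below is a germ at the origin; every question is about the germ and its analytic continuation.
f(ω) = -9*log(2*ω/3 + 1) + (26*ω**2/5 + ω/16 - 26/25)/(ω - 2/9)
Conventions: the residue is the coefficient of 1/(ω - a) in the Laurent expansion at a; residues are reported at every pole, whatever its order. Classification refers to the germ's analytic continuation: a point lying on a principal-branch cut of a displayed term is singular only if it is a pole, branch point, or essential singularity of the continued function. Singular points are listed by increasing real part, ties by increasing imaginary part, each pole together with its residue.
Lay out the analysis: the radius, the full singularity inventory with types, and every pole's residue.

Radius of convergence at 0: 2/9.
At -3/2: a logarithmic branch point.
At 2/9: a pole of order 1; residue -12463/16200.

Denominator factor (ω - 2/9): pole of order 1 at 2/9, modulus 2/9.
Branch term (-9)*log(1 - ω/(-3/2)): its argument vanishes at ω = -3/2, a logarithmic branch point, modulus 3/2.
The radius of convergence is the smallest modulus among the singular points: 2/9.
The branch term is analytic at 2/9 and contributes nothing to the residue; only the rational part matters.
At the order-1 pole 2/9 set g(ω) = (ω - (2/9))*(rational part) = 26*ω**2/5 + ω/16 - 26/25.
Simple pole: residue = g(a) at a = 2/9, which is -12463/16200.
List the singular points by increasing real part (a conjugate pair: the negative imaginary part first).


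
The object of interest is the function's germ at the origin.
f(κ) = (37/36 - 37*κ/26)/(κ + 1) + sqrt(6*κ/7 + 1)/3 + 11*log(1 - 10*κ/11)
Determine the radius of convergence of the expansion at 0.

The radius of convergence is 1.

Denominator factor (κ + 1): pole of order 1 at -1, modulus 1.
Branch term (11)*log(1 - κ/(11/10)): its argument vanishes at κ = 11/10, a logarithmic branch point, modulus 11/10.
Branch term (1/3)*sqrt(1 - κ/(-7/6)): its argument vanishes at κ = -7/6, a square-root branch point, modulus 7/6.
The radius of convergence is the smallest modulus among the singular points: 1.


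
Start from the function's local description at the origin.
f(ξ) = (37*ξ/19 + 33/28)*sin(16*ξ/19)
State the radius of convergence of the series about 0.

The radius of convergence is infinite.

The factor sin(16*ξ/19) is entire and contributes no finite singular point.
The polynomial part has no poles.
No finite singular points: the Taylor series at 0 converges everywhere.


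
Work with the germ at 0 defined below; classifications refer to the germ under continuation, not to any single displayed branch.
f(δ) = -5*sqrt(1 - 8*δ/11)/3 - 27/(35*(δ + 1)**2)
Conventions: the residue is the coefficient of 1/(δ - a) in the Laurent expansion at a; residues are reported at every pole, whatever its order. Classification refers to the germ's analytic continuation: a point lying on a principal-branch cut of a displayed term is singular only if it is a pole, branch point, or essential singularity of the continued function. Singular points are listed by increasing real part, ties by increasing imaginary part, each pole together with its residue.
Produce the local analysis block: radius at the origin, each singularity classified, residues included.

Radius of convergence at 0: 1.
At -1: a pole of order 2; residue 0.
At 11/8: an algebraic (square-root) branch point.

Denominator factor (δ + 1)^2: pole of order 2 at -1, modulus 1.
Branch term (-5/3)*sqrt(1 - δ/(11/8)): its argument vanishes at δ = 11/8, a square-root branch point, modulus 11/8.
The radius of convergence is the smallest modulus among the singular points: 1.
The branch term is analytic at -1 and contributes nothing to the residue; only the rational part matters.
At the order-2 pole -1 set g(δ) = (δ - (-1))^2*(rational part) = -27/35.
Order-2 pole: residue = g'(a); g'(-1) = 0, so the residue is 0.
List the singular points by increasing real part (a conjugate pair: the negative imaginary part first).


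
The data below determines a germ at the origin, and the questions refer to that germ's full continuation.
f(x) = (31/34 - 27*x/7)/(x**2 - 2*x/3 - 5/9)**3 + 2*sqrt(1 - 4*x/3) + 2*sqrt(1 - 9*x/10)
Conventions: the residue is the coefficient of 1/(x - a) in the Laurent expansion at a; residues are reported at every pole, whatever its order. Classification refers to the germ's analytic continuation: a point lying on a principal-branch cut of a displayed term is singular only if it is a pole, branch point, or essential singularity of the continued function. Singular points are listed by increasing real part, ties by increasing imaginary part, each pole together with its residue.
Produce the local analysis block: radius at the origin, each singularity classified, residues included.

Denominator factor (x**2 - 2*x/3 - 5/9)^3: discriminant 8/3, real irrational roots 1/3 + (1/3)*sqrt(6) and 1/3 - (1/3)*sqrt(6); poles of order 3, moduli 1/3 + (1/3)*sqrt(6) and -1/3 + (1/3)*sqrt(6).
Branch term (2)*sqrt(1 - x/(10/9)): its argument vanishes at x = 10/9, a square-root branch point, modulus 10/9.
Branch term (2)*sqrt(1 - x/(3/4)): its argument vanishes at x = 3/4, a square-root branch point, modulus 3/4.
The radius of convergence is the smallest modulus among the singular points: -1/3 + (1/3)*sqrt(6).
The branch terms are analytic at 1/3 - (1/3)*sqrt(6) and contribute nothing to the residue; only the rational part matters.
The factor x**2 - 2*x/3 - 5/9 splits as (x - a)(x - a') with a = 1/3 - (1/3)*sqrt(6), a' = 1/3 + (1/3)*sqrt(6). At the order-3 pole a set g(x) = (x - a)^3*(rational part) = [31/34 - 27*x/7] / (x - a')^3.
Order-3 pole: residue = g''(a)/2; g''(1/3 - (1/3)*sqrt(6)) = (2403/15232)*sqrt(6), so the residue is (2403/30464)*sqrt(6).
The branch terms are analytic at 1/3 + (1/3)*sqrt(6) and contribute nothing to the residue; only the rational part matters.
The factor x**2 - 2*x/3 - 5/9 splits as (x - a)(x - a') with a = 1/3 + (1/3)*sqrt(6), a' = 1/3 - (1/3)*sqrt(6). At the order-3 pole a set g(x) = (x - a)^3*(rational part) = [31/34 - 27*x/7] / (x - a')^3.
Order-3 pole: residue = g''(a)/2; g''(1/3 + (1/3)*sqrt(6)) = -(2403/15232)*sqrt(6), so the residue is -(2403/30464)*sqrt(6).
List the singular points by increasing real part (a conjugate pair: the negative imaginary part first).

Radius of convergence at 0: -1/3 + (1/3)*sqrt(6).
At 1/3 - (1/3)*sqrt(6): a pole of order 3; residue (2403/30464)*sqrt(6).
At 3/4: an algebraic (square-root) branch point.
At 10/9: an algebraic (square-root) branch point.
At 1/3 + (1/3)*sqrt(6): a pole of order 3; residue -(2403/30464)*sqrt(6).


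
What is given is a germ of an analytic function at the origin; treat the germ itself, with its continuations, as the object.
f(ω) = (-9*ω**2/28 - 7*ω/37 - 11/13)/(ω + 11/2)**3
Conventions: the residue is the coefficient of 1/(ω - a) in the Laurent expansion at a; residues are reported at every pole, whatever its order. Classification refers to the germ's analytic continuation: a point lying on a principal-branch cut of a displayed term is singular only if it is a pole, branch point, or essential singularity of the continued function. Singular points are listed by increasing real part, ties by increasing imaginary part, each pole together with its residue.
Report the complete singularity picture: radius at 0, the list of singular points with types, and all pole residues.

Denominator factor (ω + 11/2)^3: pole of order 3 at -11/2, modulus 11/2.
The radius of convergence is the smallest modulus among the singular points: 11/2.
At the order-3 pole -11/2 set g(ω) = (ω - (-11/2))^3*f(ω) = -9*ω**2/28 - 7*ω/37 - 11/13.
Order-3 pole: residue = g''(a)/2; g''(-11/2) = -9/14, so the residue is -9/28.

Radius of convergence at 0: 11/2.
At -11/2: a pole of order 3; residue -9/28.


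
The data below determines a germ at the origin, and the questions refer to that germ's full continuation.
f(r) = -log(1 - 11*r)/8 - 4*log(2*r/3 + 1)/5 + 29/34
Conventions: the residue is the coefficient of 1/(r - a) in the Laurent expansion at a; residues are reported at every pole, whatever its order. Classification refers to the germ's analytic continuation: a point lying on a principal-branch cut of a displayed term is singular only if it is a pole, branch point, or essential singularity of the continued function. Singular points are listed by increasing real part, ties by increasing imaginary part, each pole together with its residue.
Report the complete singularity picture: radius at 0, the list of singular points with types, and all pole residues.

Branch term (-1/8)*log(1 - r/(1/11)): its argument vanishes at r = 1/11, a logarithmic branch point, modulus 1/11.
Branch term (-4/5)*log(1 - r/(-3/2)): its argument vanishes at r = -3/2, a logarithmic branch point, modulus 3/2.
The radius of convergence is the smallest modulus among the singular points: 1/11.
List the singular points by increasing real part (a conjugate pair: the negative imaginary part first).

Radius of convergence at 0: 1/11.
At -3/2: a logarithmic branch point.
At 1/11: a logarithmic branch point.


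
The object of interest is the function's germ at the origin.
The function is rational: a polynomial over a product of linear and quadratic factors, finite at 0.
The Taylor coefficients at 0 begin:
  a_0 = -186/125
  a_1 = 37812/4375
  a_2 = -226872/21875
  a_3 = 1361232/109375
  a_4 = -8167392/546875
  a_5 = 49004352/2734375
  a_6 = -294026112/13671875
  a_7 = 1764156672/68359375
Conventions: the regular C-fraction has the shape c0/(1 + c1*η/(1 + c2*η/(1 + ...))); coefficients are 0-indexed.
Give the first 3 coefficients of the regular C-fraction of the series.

Taylor coefficients (read off): a_0 = -186/125, a_1 = 37812/4375, a_2 = -226872/21875.
c0 = a_0 = -186/125. Peel one level at a time: if S = 1 + c*η/S' with S'(0) = 1, then c is the η-coefficient of S and S' = c*η/(S - 1).
S_1 = c0/f = 1 + (6302/1085)*η + (1260400/47089)*η^2 + ...; c1 = 6302/1085.
S_2 = c1*η/(S_1 - 1) = 1 + (-1000/217)*η + ...; c2 = -1000/217.

The regular C-fraction coefficients are [-186/125, 6302/1085, -1000/217].


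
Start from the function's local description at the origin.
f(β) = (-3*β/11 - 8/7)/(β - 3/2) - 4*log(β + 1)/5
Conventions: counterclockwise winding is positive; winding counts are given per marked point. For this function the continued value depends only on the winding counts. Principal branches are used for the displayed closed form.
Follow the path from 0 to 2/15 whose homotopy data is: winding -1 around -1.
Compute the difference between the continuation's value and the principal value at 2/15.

The rational part is single-valued and drops out of the difference; each branch term changes only by its own monodromy.
(-4/5)*log(1 - β/(-1)): each positive loop around -1 adds 2*pi*i to the log, so winding -1 contributes (-4/5)*(-1)*2*pi*i = (8/5)*pi*i.
Summing the contributions at β = 2/15 gives (8/5)*pi*i.

Continued minus principal equals (8/5)*pi*i.


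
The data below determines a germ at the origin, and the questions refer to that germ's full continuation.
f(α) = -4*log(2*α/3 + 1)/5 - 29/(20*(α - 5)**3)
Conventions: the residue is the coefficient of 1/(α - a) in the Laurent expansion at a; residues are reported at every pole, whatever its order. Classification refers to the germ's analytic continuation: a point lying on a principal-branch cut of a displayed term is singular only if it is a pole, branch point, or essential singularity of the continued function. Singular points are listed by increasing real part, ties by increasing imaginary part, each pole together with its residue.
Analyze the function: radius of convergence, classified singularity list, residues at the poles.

Radius of convergence at 0: 3/2.
At -3/2: a logarithmic branch point.
At 5: a pole of order 3; residue 0.

Denominator factor (α - 5)^3: pole of order 3 at 5, modulus 5.
Branch term (-4/5)*log(1 - α/(-3/2)): its argument vanishes at α = -3/2, a logarithmic branch point, modulus 3/2.
The radius of convergence is the smallest modulus among the singular points: 3/2.
The branch term is analytic at 5 and contributes nothing to the residue; only the rational part matters.
At the order-3 pole 5 set g(α) = (α - (5))^3*(rational part) = -29/20.
Order-3 pole: residue = g''(a)/2; g''(5) = 0, so the residue is 0.
List the singular points by increasing real part (a conjugate pair: the negative imaginary part first).


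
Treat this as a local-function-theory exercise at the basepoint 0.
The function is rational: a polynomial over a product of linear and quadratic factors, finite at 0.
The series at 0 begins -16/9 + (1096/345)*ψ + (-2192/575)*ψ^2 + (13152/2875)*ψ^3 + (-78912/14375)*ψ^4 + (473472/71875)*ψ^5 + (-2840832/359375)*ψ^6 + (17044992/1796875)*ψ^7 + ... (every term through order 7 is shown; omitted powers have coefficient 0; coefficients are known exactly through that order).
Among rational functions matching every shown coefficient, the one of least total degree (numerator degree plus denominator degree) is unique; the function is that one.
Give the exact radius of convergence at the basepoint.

No rational of total degree below 2 reproduces all 8 coefficients; solving the [1/1] Pade equations on them gives f(ψ) = (20*ψ/23 - 40/27)/(ψ + 5/6), whose expansion matches every shown term.
Denominator factor (ψ + 5/6): pole of order 1 at -5/6, modulus 5/6.
The radius of convergence is the smallest modulus among the singular points: 5/6.

The radius of convergence is 5/6.


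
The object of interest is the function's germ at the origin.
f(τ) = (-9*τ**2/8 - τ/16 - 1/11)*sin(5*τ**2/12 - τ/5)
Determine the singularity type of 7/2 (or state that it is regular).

There is no denominator, hence no pole anywhere.
The factor sin(5*τ**2/12 - τ/5) is entire.
So the germ continues analytically to 7/2.

The point is a regular point.


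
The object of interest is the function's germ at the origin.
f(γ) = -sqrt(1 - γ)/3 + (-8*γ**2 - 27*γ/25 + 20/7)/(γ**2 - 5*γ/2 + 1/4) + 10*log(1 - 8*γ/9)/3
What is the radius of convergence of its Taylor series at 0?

The radius of convergence is 5/4 - (1/4)*sqrt(21).

Denominator factor (γ**2 - 5*γ/2 + 1/4): discriminant 21/4, real irrational roots 5/4 + (1/4)*sqrt(21) and 5/4 - (1/4)*sqrt(21); poles of order 1, moduli 5/4 + (1/4)*sqrt(21) and 5/4 - (1/4)*sqrt(21).
Branch term (10/3)*log(1 - γ/(9/8)): its argument vanishes at γ = 9/8, a logarithmic branch point, modulus 9/8.
Branch term (-1/3)*sqrt(1 - γ/(1)): its argument vanishes at γ = 1, a square-root branch point, modulus 1.
The radius of convergence is the smallest modulus among the singular points: 5/4 - (1/4)*sqrt(21).


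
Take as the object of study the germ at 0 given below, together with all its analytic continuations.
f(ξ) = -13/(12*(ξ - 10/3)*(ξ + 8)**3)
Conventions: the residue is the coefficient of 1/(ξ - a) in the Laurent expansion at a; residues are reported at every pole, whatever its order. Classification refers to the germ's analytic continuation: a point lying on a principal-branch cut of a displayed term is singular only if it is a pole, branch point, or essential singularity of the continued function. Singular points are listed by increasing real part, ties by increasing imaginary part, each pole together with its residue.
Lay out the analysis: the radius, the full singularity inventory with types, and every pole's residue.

Radius of convergence at 0: 10/3.
At -8: a pole of order 3; residue 117/157216.
At 10/3: a pole of order 1; residue -117/157216.

Denominator factor (ξ - 10/3): pole of order 1 at 10/3, modulus 10/3.
Denominator factor (ξ + 8)^3: pole of order 3 at -8, modulus 8.
The radius of convergence is the smallest modulus among the singular points: 10/3.
At the order-3 pole -8 set g(ξ) = (ξ - (-8))^3*f(ξ) = -13/(12*(ξ - 10/3)).
Order-3 pole: residue = g''(a)/2; g''(-8) = 117/78608, so the residue is 117/157216.
At the order-1 pole 10/3 set g(ξ) = (ξ - (10/3))*f(ξ) = -13/(12*(ξ + 8)**3).
Simple pole: residue = g(a) at a = 10/3, which is -117/157216.
List the singular points by increasing real part (a conjugate pair: the negative imaginary part first).


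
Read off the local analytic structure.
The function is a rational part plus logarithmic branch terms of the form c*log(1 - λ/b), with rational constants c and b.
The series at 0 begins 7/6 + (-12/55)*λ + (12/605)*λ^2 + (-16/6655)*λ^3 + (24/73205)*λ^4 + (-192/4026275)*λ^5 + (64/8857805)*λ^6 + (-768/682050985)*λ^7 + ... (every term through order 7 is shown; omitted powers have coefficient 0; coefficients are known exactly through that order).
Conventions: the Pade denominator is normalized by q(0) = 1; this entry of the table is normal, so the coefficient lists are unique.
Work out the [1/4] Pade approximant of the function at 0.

The Pade approximant has numerator coefficients [7/6, -823484/5492685]; denominator coefficients [1, 21424/366179, -24408/4027969, -2976/44307659, -15504/221538295].

Taylor coefficients needed (read off): a_0 = 7/6, a_1 = -12/55, a_2 = 12/605, a_3 = -16/6655, a_4 = 24/73205, a_5 = -192/4026275.
Write the denominator as Q(λ) = 1 + q1*λ + q2*λ^2 + q3*λ^3 + q4*λ^4. Requiring Q*f - P = O(λ^6) with deg P <= 1 kills the coefficients of λ^2..λ^5 in Q*f:
  λ^2: a_2 + q1*a_1 + q2*a_0 = 0, i.e. 12/605 + (-12/55)*q1 + (7/6)*q2 = 0.
  λ^3: a_3 + q1*a_2 + q2*a_1 + q3*a_0 = 0, i.e. -16/6655 + (12/605)*q1 + (-12/55)*q2 + (7/6)*q3 = 0.
  λ^4: a_4 + q1*a_3 + q2*a_2 + q3*a_1 + q4*a_0 = 0, i.e. 24/73205 + (-16/6655)*q1 + (12/605)*q2 + (-12/55)*q3 + (7/6)*q4 = 0.
  λ^5: a_5 + q1*a_4 + q2*a_3 + q3*a_2 + q4*a_1 = 0, i.e. -192/4026275 + (24/73205)*q1 + (-16/6655)*q2 + (12/605)*q3 + (-12/55)*q4 = 0.
Solving this linear system: q1 = 21424/366179, q2 = -24408/4027969, q3 = -2976/44307659, q4 = -15504/221538295.
The numerator is Q*f truncated at degree 1: P0 = a_0 = 7/6; P1 = a_1 + q1*a_0 = -823484/5492685.


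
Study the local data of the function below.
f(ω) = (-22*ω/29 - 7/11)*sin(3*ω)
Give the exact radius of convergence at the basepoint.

The radius of convergence is infinite.

The factor sin(3*ω) is entire and contributes no finite singular point.
The polynomial part has no poles.
No finite singular points: the Taylor series at 0 converges everywhere.


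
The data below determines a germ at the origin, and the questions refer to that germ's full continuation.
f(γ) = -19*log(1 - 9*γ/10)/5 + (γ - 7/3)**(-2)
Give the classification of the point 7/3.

The denominator factor γ - 7/3 vanishes at 7/3 and appears to the power 2; the numerator there equals 1, nonzero, and no other factor vanishes.
The branch terms are analytic at this point.
Hence a pole whose order is the multiplicity, 2.

The point is a pole of order 2.


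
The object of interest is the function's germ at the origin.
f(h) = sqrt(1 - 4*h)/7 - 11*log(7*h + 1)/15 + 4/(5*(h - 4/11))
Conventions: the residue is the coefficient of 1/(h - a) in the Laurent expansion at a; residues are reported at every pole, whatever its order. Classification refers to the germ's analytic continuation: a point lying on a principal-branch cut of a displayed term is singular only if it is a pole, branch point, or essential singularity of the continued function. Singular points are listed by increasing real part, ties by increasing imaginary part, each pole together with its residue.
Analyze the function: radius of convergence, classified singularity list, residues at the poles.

Denominator factor (h - 4/11): pole of order 1 at 4/11, modulus 4/11.
Branch term (1/7)*sqrt(1 - h/(1/4)): its argument vanishes at h = 1/4, a square-root branch point, modulus 1/4.
Branch term (-11/15)*log(1 - h/(-1/7)): its argument vanishes at h = -1/7, a logarithmic branch point, modulus 1/7.
The radius of convergence is the smallest modulus among the singular points: 1/7.
The branch terms are analytic at 4/11 and contribute nothing to the residue; only the rational part matters.
At the order-1 pole 4/11 set g(h) = (h - (4/11))*(rational part) = 4/5.
Simple pole: residue = g(a) at a = 4/11, which is 4/5.
List the singular points by increasing real part (a conjugate pair: the negative imaginary part first).

Radius of convergence at 0: 1/7.
At -1/7: a logarithmic branch point.
At 1/4: an algebraic (square-root) branch point.
At 4/11: a pole of order 1; residue 4/5.


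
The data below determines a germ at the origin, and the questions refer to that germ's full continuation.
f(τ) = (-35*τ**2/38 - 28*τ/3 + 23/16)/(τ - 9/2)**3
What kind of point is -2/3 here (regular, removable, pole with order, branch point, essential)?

The point is a regular point.

Denominator factors: τ - 9/2 = -31/6 at τ = -2/3 — none vanishes.
So the germ continues analytically to -2/3.


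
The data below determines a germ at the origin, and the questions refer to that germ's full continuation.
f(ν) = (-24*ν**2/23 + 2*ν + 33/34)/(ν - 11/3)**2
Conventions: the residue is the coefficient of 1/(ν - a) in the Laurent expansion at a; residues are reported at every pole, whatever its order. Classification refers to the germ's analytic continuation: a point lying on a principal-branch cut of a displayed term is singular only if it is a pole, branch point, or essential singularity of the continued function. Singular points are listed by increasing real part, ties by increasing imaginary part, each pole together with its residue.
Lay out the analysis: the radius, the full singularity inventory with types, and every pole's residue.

Denominator factor (ν - 11/3)^2: pole of order 2 at 11/3, modulus 11/3.
The radius of convergence is the smallest modulus among the singular points: 11/3.
At the order-2 pole 11/3 set g(ν) = (ν - (11/3))^2*f(ν) = -24*ν**2/23 + 2*ν + 33/34.
Order-2 pole: residue = g'(a); g'(11/3) = -130/23, so the residue is -130/23.

Radius of convergence at 0: 11/3.
At 11/3: a pole of order 2; residue -130/23.


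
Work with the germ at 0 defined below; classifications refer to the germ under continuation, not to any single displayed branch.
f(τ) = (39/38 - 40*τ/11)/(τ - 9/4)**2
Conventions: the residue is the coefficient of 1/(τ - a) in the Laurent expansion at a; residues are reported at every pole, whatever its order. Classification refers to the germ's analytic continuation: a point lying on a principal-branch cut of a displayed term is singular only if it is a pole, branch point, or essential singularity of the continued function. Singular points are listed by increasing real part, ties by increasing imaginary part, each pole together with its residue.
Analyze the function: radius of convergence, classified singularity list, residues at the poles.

Denominator factor (τ - 9/4)^2: pole of order 2 at 9/4, modulus 9/4.
The radius of convergence is the smallest modulus among the singular points: 9/4.
At the order-2 pole 9/4 set g(τ) = (τ - (9/4))^2*f(τ) = 39/38 - 40*τ/11.
Order-2 pole: residue = g'(a); g'(9/4) = -40/11, so the residue is -40/11.

Radius of convergence at 0: 9/4.
At 9/4: a pole of order 2; residue -40/11.


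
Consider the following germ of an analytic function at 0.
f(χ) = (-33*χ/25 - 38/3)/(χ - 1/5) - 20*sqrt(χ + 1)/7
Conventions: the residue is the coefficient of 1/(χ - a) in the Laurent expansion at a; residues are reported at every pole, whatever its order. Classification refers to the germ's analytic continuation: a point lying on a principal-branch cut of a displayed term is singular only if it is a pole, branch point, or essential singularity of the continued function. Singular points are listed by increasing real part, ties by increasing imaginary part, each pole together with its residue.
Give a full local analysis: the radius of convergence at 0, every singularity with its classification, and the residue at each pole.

Denominator factor (χ - 1/5): pole of order 1 at 1/5, modulus 1/5.
Branch term (-20/7)*sqrt(1 - χ/(-1)): its argument vanishes at χ = -1, a square-root branch point, modulus 1.
The radius of convergence is the smallest modulus among the singular points: 1/5.
The branch term is analytic at 1/5 and contributes nothing to the residue; only the rational part matters.
At the order-1 pole 1/5 set g(χ) = (χ - (1/5))*(rational part) = -33*χ/25 - 38/3.
Simple pole: residue = g(a) at a = 1/5, which is -4849/375.
List the singular points by increasing real part (a conjugate pair: the negative imaginary part first).

Radius of convergence at 0: 1/5.
At -1: an algebraic (square-root) branch point.
At 1/5: a pole of order 1; residue -4849/375.


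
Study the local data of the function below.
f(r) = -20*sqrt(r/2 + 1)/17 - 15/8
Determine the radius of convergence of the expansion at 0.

The radius of convergence is 2.

Branch term (-20/17)*sqrt(1 - r/(-2)): its argument vanishes at r = -2, a square-root branch point, modulus 2.
The radius of convergence is the smallest modulus among the singular points: 2.


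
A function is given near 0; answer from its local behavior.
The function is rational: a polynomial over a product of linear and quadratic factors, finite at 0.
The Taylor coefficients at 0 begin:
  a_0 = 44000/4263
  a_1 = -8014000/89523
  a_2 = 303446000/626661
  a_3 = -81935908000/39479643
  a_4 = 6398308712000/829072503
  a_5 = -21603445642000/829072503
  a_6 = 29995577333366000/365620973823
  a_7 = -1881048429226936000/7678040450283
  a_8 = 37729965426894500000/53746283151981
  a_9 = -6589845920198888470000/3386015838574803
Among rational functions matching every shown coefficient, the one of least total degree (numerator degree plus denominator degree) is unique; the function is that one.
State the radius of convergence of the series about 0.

The radius of convergence is -5/12 + (1/12)*sqrt(109).

No rational of total degree below 8 reproduces all 10 coefficients; solving the [1/7] Pade equations on them gives f(n) = (22/29 - 13*n/21)/((n + 3/5)**3*(n**2 - 5*n/6 - 7/12)**2), whose expansion matches every shown term.
Denominator factor (n + 3/5)^3: pole of order 3 at -3/5, modulus 3/5.
Denominator factor (n**2 - 5*n/6 - 7/12)^2: discriminant 109/36, real irrational roots 5/12 + (1/12)*sqrt(109) and 5/12 - (1/12)*sqrt(109); poles of order 2, moduli 5/12 + (1/12)*sqrt(109) and -5/12 + (1/12)*sqrt(109).
The radius of convergence is the smallest modulus among the singular points: -5/12 + (1/12)*sqrt(109).


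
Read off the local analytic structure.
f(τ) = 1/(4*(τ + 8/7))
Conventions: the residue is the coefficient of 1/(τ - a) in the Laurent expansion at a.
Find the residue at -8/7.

The residue is 1/4.

At the order-1 pole -8/7 set g(τ) = (τ - (-8/7))*f(τ) = 1/4.
Simple pole: residue = g(a) at a = -8/7, which is 1/4.


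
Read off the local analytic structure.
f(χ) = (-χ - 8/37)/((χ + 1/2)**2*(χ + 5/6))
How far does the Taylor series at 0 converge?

The radius of convergence is 1/2.

Denominator factor (χ + 1/2)^2: pole of order 2 at -1/2, modulus 1/2.
Denominator factor (χ + 5/6): pole of order 1 at -5/6, modulus 5/6.
The radius of convergence is the smallest modulus among the singular points: 1/2.


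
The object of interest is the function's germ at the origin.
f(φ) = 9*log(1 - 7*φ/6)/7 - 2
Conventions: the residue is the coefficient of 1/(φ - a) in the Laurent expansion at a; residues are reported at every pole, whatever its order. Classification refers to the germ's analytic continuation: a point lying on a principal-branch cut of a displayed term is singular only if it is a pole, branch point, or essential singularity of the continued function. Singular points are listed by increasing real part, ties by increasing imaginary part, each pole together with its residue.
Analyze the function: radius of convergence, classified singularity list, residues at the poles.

Radius of convergence at 0: 6/7.
At 6/7: a logarithmic branch point.

Branch term (9/7)*log(1 - φ/(6/7)): its argument vanishes at φ = 6/7, a logarithmic branch point, modulus 6/7.
The radius of convergence is the smallest modulus among the singular points: 6/7.


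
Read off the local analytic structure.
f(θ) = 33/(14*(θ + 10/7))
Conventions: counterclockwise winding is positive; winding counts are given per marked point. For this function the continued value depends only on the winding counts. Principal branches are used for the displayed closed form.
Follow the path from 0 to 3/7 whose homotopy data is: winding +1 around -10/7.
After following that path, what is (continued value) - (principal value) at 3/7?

Continued minus principal equals 0.

The function is rational, hence single-valued: continuing it around any pole returns the same value, so the difference is 0.


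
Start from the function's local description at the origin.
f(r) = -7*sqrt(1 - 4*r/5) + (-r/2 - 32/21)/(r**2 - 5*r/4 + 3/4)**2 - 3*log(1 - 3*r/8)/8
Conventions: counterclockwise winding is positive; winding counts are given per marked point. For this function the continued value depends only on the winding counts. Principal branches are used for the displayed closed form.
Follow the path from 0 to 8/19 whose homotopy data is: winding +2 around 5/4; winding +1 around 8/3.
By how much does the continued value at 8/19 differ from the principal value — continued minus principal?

Continued minus principal equals -(3/4)*pi*i.

The rational part is single-valued and drops out of the difference; each branch term changes only by its own monodromy.
(-7)*sqrt(1 - r/(5/4)): winding +2 is even, the square root returns to the same sheet, contribution 0.
(-3/8)*log(1 - r/(8/3)): each positive loop around 8/3 adds 2*pi*i to the log, so winding +1 contributes (-3/8)*(1)*2*pi*i = -(3/4)*pi*i.
Summing the contributions at r = 8/19 gives -(3/4)*pi*i.


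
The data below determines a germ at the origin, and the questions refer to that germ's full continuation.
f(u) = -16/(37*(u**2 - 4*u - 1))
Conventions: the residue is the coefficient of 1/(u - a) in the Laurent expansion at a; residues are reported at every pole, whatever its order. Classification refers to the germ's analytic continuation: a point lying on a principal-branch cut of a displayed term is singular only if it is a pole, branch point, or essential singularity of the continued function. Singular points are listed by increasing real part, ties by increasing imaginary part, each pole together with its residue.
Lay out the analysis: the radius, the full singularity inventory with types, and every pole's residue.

Denominator factor (u**2 - 4*u - 1): discriminant 20, real irrational roots 2 + sqrt(5) and 2 - sqrt(5); poles of order 1, moduli 2 + sqrt(5) and -2 + sqrt(5).
The radius of convergence is the smallest modulus among the singular points: -2 + sqrt(5).
The factor u**2 - 4*u - 1 splits as (u - a)(u - a') with a = 2 - sqrt(5), a' = 2 + sqrt(5). At the order-1 pole a set g(u) = (u - a)*f(u) = [-16/37] / (u - a').
Simple pole: residue = g(a) at a = 2 - sqrt(5), which is (8/185)*sqrt(5).
The factor u**2 - 4*u - 1 splits as (u - a)(u - a') with a = 2 + sqrt(5), a' = 2 - sqrt(5). At the order-1 pole a set g(u) = (u - a)*f(u) = [-16/37] / (u - a').
Simple pole: residue = g(a) at a = 2 + sqrt(5), which is -(8/185)*sqrt(5).
List the singular points by increasing real part (a conjugate pair: the negative imaginary part first).

Radius of convergence at 0: -2 + sqrt(5).
At 2 - sqrt(5): a pole of order 1; residue (8/185)*sqrt(5).
At 2 + sqrt(5): a pole of order 1; residue -(8/185)*sqrt(5).


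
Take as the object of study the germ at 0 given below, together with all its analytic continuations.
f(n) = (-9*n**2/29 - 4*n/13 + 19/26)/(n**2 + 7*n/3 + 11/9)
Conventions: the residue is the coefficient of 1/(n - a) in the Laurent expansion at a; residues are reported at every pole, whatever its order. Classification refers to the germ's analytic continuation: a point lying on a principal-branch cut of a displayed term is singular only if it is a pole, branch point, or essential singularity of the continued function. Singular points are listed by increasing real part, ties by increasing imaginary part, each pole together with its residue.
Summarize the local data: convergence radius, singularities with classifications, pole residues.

Radius of convergence at 0: 7/6 - (1/6)*sqrt(5).
At -7/6 - (1/6)*sqrt(5): a pole of order 1; residue 157/754 - (706/1885)*sqrt(5).
At -7/6 + (1/6)*sqrt(5): a pole of order 1; residue 157/754 + (706/1885)*sqrt(5).

Denominator factor (n**2 + 7*n/3 + 11/9): discriminant 5/9, real irrational roots -7/6 + (1/6)*sqrt(5) and -7/6 - (1/6)*sqrt(5); poles of order 1, moduli 7/6 - (1/6)*sqrt(5) and 7/6 + (1/6)*sqrt(5).
The radius of convergence is the smallest modulus among the singular points: 7/6 - (1/6)*sqrt(5).
The factor n**2 + 7*n/3 + 11/9 splits as (n - a)(n - a') with a = -7/6 - (1/6)*sqrt(5), a' = -7/6 + (1/6)*sqrt(5). At the order-1 pole a set g(n) = (n - a)*f(n) = [-9*n**2/29 - 4*n/13 + 19/26] / (n - a').
Simple pole: residue = g(a) at a = -7/6 - (1/6)*sqrt(5), which is 157/754 - (706/1885)*sqrt(5).
The factor n**2 + 7*n/3 + 11/9 splits as (n - a)(n - a') with a = -7/6 + (1/6)*sqrt(5), a' = -7/6 - (1/6)*sqrt(5). At the order-1 pole a set g(n) = (n - a)*f(n) = [-9*n**2/29 - 4*n/13 + 19/26] / (n - a').
Simple pole: residue = g(a) at a = -7/6 + (1/6)*sqrt(5), which is 157/754 + (706/1885)*sqrt(5).
List the singular points by increasing real part (a conjugate pair: the negative imaginary part first).
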